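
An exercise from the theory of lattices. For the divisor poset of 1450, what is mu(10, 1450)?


In a divisor lattice, mu(a,b) = mu(b/a) where mu is the classical Mobius function.
b/a = 1450/10 = 145
Prime factorization of 145: primes [5, 29]
145 is squarefree with 2 prime factor(s), so mu(145) = (-1)^2 = 1


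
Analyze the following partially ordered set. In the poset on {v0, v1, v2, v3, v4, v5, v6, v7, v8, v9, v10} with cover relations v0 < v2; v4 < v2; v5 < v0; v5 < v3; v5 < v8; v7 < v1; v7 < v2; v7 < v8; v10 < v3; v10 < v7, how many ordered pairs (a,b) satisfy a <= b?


The order relation is {(a,b) : a <= b}, reflexive so it includes (a,a).
Examples: (v0,v0), (v0,v2), (v1,v1), (v10,v1), (v10,v10), ...
Total ordered pairs: 25


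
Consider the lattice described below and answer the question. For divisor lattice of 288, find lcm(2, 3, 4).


In a divisor lattice, join = lcm (least common multiple).
Compute lcm iteratively: start with first element, then lcm(current, next).
Elements: [2, 3, 4]
lcm(2,3) = 6
lcm(6,4) = 12
Final lcm = 12


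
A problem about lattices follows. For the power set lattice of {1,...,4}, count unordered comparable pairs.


A comparable pair {a,b} has a < b or b < a in the order.
Count unordered pairs where one element is strictly below the other.
Examples: {{},{1}}, {{},{2}}, {{},{3}}, {{},{4}}, ...
Total comparable pairs: 65


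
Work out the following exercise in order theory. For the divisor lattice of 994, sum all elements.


sigma(n) = sum of divisors.
Divisors of 994: [1, 2, 7, 14, 71, 142, 497, 994]
Sum = 1728


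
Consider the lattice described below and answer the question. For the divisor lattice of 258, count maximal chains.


A maximal chain goes from the minimum element to a maximal element via cover relations.
Counting all min-to-max paths in the cover graph.
Total maximal chains: 6


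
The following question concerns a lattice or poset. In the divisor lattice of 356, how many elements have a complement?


An element a is complemented if some b has a meet b = bottom, a join b = top.
a is complemented iff gcd(a, n/a)=1, i.e. a is a unitary divisor of 356.
Complemented elements: 1, 4, 89, 356
Count: 4


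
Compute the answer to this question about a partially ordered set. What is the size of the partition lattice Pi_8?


B(n) = number of set partitions of an n-element set.
B(n) satisfies the recurrence: B(n+1) = sum_k C(n,k)*B(k).
B(8) = 4140


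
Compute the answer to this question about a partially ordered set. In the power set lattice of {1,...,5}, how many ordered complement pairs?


Complement pair (a,b): a meet b = bottom, a join b = top.
Here: A intersect B = {} and A union B = {1,...,5}.
Pairs found: ({},{1,2,3,4,5}), ({1},{2,3,4,5}), ({2},{1,3,4,5}), ({3},{1,2,4,5}), ... (28 more)
Total ordered pairs: 32


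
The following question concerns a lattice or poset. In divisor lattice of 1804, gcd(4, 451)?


Meet=gcd.
gcd(4,451)=1


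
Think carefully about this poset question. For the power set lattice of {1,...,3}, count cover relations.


A cover relation a -< b holds when a < b with no c strictly between.
Cover relations:
  {} -< {1}
  {} -< {2}
  {} -< {3}
  {1} -< {1,2}
  {1} -< {1,3}
  {2} -< {1,2}
  {2} -< {2,3}
  {3} -< {1,3}
  ...4 more
Total: 12


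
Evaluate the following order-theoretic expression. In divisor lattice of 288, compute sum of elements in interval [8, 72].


Interval [8,72] in divisors of 288: [8, 24, 72]
Sum = 104


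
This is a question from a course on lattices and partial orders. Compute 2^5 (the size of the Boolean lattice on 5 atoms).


Power set = 2^n.
2^5 = 32


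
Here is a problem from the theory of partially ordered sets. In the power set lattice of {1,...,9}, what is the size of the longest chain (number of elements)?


A chain is a totally ordered subset; we count the number of elements in a maximum chain.
Compute, for each element x, the size of the longest chain ending at x:
  {}: 1
  {1}: 2
  {2}: 2
  {3}: 2
  {4}: 2
  {5}: 2
  ...
A maximum chain: {} < {1} < {1,2} < {1,2,3} < {1,2,3,4} < {1,2,3,4,5} < {1,2,3,4,5,6} < {1,2,3,4,5,6,7} < {1,2,3,4,5,6,7,8} < {1,2,3,4,5,6,7,8,9}
Number of elements in the longest chain: 10


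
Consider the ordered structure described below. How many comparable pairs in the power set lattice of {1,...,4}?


A comparable pair {a,b} has a < b or b < a in the order.
Count unordered pairs where one element is strictly below the other.
Examples: {{},{1}}, {{},{2}}, {{},{3}}, {{},{4}}, ...
Total comparable pairs: 65


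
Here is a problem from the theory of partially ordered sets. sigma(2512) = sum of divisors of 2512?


sigma(n) = sum of divisors.
Divisors of 2512: [1, 2, 4, 8, 16, 157, 314, 628, 1256, 2512]
Sum = 4898


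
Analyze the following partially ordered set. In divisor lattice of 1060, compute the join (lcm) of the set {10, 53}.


In a divisor lattice, join = lcm (least common multiple).
Compute lcm iteratively: start with first element, then lcm(current, next).
Elements: [10, 53]
lcm(10,53) = 530
Final lcm = 530


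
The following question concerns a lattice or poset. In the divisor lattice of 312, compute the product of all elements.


Divisors of 312: [1, 2, 3, 4, 6, 8, 12, 13, 24, 26, 39, 52, 78, 104, 156, 312]
Product = n^(d(n)/2) = 312^(16/2)
Product = 89791815397090000896


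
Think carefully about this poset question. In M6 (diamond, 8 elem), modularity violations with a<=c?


Modular law: if a <= c then a v (b ^ c) = (a v b) ^ c.
Check all triples (a,b,c) with a <= c among 8 elements.
This lattice is modular (diamonds M_m and their chain-products are modular).
Total violating triples: 0


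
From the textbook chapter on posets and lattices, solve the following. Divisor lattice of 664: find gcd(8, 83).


In a divisor lattice, meet = gcd (greatest common divisor).
By Euclidean algorithm or factoring: gcd(8,83) = 1


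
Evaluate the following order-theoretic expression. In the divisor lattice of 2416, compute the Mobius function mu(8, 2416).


In a divisor lattice, mu(a,b) = mu(b/a) where mu is the classical Mobius function.
b/a = 2416/8 = 302
Prime factorization of 302: primes [2, 151]
302 is squarefree with 2 prime factor(s), so mu(302) = (-1)^2 = 1


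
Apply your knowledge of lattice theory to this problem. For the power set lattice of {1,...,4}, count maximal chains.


A maximal chain goes from the minimum element to a maximal element via cover relations.
Counting all min-to-max paths in the cover graph.
Total maximal chains: 24


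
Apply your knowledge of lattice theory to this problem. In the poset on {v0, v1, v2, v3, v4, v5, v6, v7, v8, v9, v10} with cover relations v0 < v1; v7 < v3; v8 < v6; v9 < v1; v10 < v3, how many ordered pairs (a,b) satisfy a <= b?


The order relation is {(a,b) : a <= b}, reflexive so it includes (a,a).
Examples: (v0,v0), (v0,v1), (v1,v1), (v10,v10), (v10,v3), ...
Total ordered pairs: 16


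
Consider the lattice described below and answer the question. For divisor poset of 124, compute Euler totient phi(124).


phi(n) = n * prod_{p|n} (1 - 1/p).
Prime divisors of 124: [2, 31]
phi(124) = 124 * (1 - 1/2) * (1 - 1/31)
phi(124) = 60


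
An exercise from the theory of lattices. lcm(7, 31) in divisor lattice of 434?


Join=lcm.
gcd(7,31)=1
lcm=217


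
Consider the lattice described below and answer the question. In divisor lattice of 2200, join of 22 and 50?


In a divisor lattice, join = lcm (least common multiple).
gcd(22,50) = 2
lcm(22,50) = 22*50/gcd = 1100/2 = 550


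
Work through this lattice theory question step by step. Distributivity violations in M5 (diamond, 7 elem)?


Distributive law: a ^ (b v c) = (a ^ b) v (a ^ c).
Check all 7^3 = 343 ordered triples (a,b,c).
  e.g. a=a1, b=a2, c=a3: lhs=a1 != rhs=0
  e.g. a=a1, b=a2, c=a4: lhs=a1 != rhs=0
Total violating triples: 60


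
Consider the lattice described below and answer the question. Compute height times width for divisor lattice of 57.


Height = length of longest chain minus 1; width = size of largest antichain.
A maximum chain: 1 | 19 | 57  (height 2).
A maximum antichain: {3, 19}  (width 2).
Product = 2 * 2 = 4


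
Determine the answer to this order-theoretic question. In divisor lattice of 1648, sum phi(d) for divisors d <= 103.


Divisors of 1648 up to 103: [1, 2, 4, 8, 16, 103]
phi values: [1, 1, 2, 4, 8, 102]
Sum = 118


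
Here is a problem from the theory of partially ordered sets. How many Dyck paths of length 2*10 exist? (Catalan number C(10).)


C(n) = C(2n, n) / (n+1).
C(20, 10) = 184756
C(10) = 184756 / 11 = 16796


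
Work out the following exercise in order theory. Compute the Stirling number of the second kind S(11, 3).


S(n,k) = k*S(n-1,k) + S(n-1,k-1).
S(10,3) = 9330, S(10,2) = 511
S(11,3) = 3*9330 + 511 = 27990 + 511
S(11,3) = 28501


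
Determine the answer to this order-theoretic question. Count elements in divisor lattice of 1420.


Divisors of 1420: [1, 2, 4, 5, 10, 20, 71, 142, 284, 355, 710, 1420]
Count: 12


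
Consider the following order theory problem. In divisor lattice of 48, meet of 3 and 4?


In a divisor lattice, meet = gcd (greatest common divisor).
By Euclidean algorithm or factoring: gcd(3,4) = 1


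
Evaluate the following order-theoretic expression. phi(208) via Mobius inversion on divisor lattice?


phi(n) = n * prod_{p|n} (1 - 1/p).
Prime divisors of 208: [2, 13]
phi(208) = 208 * (1 - 1/2) * (1 - 1/13)
phi(208) = 96


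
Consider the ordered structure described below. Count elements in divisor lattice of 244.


Divisors of 244: [1, 2, 4, 61, 122, 244]
Count: 6


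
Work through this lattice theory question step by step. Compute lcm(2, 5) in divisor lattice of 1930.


In a divisor lattice, join = lcm (least common multiple).
gcd(2,5) = 1
lcm(2,5) = 2*5/gcd = 10/1 = 10


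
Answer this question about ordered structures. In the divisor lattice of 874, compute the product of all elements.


Divisors of 874: [1, 2, 19, 23, 38, 46, 437, 874]
Product = n^(d(n)/2) = 874^(8/2)
Product = 583506543376


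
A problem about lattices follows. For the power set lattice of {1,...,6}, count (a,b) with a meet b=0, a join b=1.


Complement pair (a,b): a meet b = bottom, a join b = top.
Here: A intersect B = {} and A union B = {1,...,6}.
Pairs found: ({},{1,2,3,4,5,6}), ({1},{2,3,4,5,6}), ({2},{1,3,4,5,6}), ({3},{1,2,4,5,6}), ... (60 more)
Total ordered pairs: 64


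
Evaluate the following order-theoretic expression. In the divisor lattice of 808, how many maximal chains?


A maximal chain goes from the minimum element to a maximal element via cover relations.
Counting all min-to-max paths in the cover graph.
Total maximal chains: 4


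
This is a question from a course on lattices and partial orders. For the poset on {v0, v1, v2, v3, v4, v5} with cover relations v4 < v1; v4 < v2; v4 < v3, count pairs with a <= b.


The order relation is {(a,b) : a <= b}, reflexive so it includes (a,a).
Examples: (v0,v0), (v1,v1), (v2,v2), (v3,v3), (v4,v1), ...
Total ordered pairs: 9


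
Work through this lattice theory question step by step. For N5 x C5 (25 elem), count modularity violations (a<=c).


Modular law: if a <= c then a v (b ^ c) = (a v b) ^ c.
Check all triples (a,b,c) with a <= c among 25 elements.
  e.g. a=(a,0), b=(c,0), c=(b,0): lhs=(a,0) != rhs=(b,0)
  e.g. a=(a,0), b=(c,1), c=(b,0): lhs=(a,0) != rhs=(b,0)
Total violating triples: 75


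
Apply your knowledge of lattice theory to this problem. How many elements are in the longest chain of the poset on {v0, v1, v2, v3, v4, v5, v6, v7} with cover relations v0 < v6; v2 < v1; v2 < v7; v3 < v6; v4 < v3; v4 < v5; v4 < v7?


A chain is a totally ordered subset; we count the number of elements in a maximum chain.
Compute, for each element x, the size of the longest chain ending at x:
  v0: 1
  v2: 1
  v4: 1
  v1: 2
  v3: 2
  v5: 2
  ...
A maximum chain: v4 < v3 < v6
Number of elements in the longest chain: 3


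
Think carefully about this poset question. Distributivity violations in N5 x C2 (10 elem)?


Distributive law: a ^ (b v c) = (a ^ b) v (a ^ c).
Check all 10^3 = 1000 ordered triples (a,b,c).
  e.g. a=(b,0), b=(a,0), c=(c,0): lhs=(b,0) != rhs=(a,0)
  e.g. a=(b,0), b=(a,0), c=(c,1): lhs=(b,0) != rhs=(a,0)
Total violating triples: 16


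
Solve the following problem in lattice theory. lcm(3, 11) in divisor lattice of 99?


Join=lcm.
gcd(3,11)=1
lcm=33


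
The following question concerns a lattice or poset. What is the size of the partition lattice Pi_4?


B(n) = number of set partitions of an n-element set.
B(n) satisfies the recurrence: B(n+1) = sum_k C(n,k)*B(k).
B(4) = 15


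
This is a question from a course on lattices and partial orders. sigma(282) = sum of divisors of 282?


sigma(n) = sum of divisors.
Divisors of 282: [1, 2, 3, 6, 47, 94, 141, 282]
Sum = 576


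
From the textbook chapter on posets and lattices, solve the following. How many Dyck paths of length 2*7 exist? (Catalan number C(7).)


C(n) = C(2n, n) / (n+1).
C(14, 7) = 3432
C(7) = 3432 / 8 = 429


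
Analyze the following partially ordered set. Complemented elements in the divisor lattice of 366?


An element a is complemented if some b has a meet b = bottom, a join b = top.
a is complemented iff gcd(a, n/a)=1, i.e. a is a unitary divisor of 366.
Complemented elements: 1, 2, 3, 6, 61, 122, ... (2 more)
Count: 8


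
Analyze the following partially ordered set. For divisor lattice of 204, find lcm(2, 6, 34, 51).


In a divisor lattice, join = lcm (least common multiple).
Compute lcm iteratively: start with first element, then lcm(current, next).
Elements: [2, 6, 34, 51]
lcm(2,6) = 6
lcm(6,34) = 102
lcm(102,51) = 102
Final lcm = 102


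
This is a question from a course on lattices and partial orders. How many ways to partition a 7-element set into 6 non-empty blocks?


S(n,k) = k*S(n-1,k) + S(n-1,k-1).
S(6,6) = 1, S(6,5) = 15
S(7,6) = 6*1 + 15 = 6 + 15
S(7,6) = 21


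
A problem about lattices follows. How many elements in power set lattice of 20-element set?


Power set = 2^n.
2^20 = 1048576


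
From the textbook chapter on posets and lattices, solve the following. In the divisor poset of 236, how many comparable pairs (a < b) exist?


A comparable pair {a,b} has a < b or b < a in the order.
Count unordered pairs where one element is strictly below the other.
Examples: {1,2}, {1,4}, {1,59}, {1,118}, ...
Total comparable pairs: 12


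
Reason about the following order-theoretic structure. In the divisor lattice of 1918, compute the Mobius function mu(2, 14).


In a divisor lattice, mu(a,b) = mu(b/a) where mu is the classical Mobius function.
b/a = 14/2 = 7
Prime factorization of 7: primes [7]
7 is squarefree with 1 prime factor(s), so mu(7) = (-1)^1 = -1


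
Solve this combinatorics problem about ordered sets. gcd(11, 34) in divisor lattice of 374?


Meet=gcd.
gcd(11,34)=1


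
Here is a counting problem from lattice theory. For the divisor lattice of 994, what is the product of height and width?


Height = length of longest chain minus 1; width = size of largest antichain.
A maximum chain: 1 | 71 | 497 | 994  (height 3).
A maximum antichain: {2, 7, 71}  (width 3).
Product = 3 * 3 = 9


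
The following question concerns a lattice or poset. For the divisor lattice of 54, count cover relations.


A cover relation a -< b holds when a < b with no c strictly between.
Cover relations:
  1 -< 2
  1 -< 3
  2 -< 6
  3 -< 6
  3 -< 9
  6 -< 18
  9 -< 18
  9 -< 27
  ...2 more
Total: 10


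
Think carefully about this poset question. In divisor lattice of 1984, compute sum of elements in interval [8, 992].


Interval [8,992] in divisors of 1984: [8, 16, 32, 248, 496, 992]
Sum = 1792


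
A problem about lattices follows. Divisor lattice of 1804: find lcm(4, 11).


In a divisor lattice, join = lcm (least common multiple).
gcd(4,11) = 1
lcm(4,11) = 4*11/gcd = 44/1 = 44


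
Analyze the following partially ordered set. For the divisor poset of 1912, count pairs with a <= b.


The order relation is {(a,b) : a <= b}, reflexive so it includes (a,a).
Examples: (1,1), (1,1912), (1,2), (1,239), (1,4), ...
Total ordered pairs: 30


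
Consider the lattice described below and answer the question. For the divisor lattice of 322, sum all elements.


sigma(n) = sum of divisors.
Divisors of 322: [1, 2, 7, 14, 23, 46, 161, 322]
Sum = 576


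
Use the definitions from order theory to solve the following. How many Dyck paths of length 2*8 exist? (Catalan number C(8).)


C(n) = C(2n, n) / (n+1).
C(16, 8) = 12870
C(8) = 12870 / 9 = 1430


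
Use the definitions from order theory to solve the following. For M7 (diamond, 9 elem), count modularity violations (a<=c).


Modular law: if a <= c then a v (b ^ c) = (a v b) ^ c.
Check all triples (a,b,c) with a <= c among 9 elements.
This lattice is modular (diamonds M_m and their chain-products are modular).
Total violating triples: 0


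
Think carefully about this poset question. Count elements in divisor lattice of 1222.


Divisors of 1222: [1, 2, 13, 26, 47, 94, 611, 1222]
Count: 8


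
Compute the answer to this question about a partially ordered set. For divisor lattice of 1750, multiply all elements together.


Divisors of 1750: [1, 2, 5, 7, 10, 14, 25, 35, 50, 70, 125, 175, 250, 350, 875, 1750]
Product = n^(d(n)/2) = 1750^(16/2)
Product = 87963882446289062500000000


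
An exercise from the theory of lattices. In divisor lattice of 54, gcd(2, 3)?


Meet=gcd.
gcd(2,3)=1


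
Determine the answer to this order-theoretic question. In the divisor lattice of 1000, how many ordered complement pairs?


Complement pair (a,b): a meet b = bottom, a join b = top.
Here: gcd(a,b)=1 and lcm(a,b)=1000, i.e. a*b=1000 with a,b coprime.
Pairs found: (1,1000), (8,125), (125,8), (1000,1)
Total ordered pairs: 4


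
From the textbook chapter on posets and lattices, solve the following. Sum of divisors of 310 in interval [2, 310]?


Interval [2,310] in divisors of 310: [2, 10, 62, 310]
Sum = 384


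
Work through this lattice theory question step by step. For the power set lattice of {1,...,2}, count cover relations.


A cover relation a -< b holds when a < b with no c strictly between.
Cover relations:
  {} -< {1}
  {} -< {2}
  {1} -< {1,2}
  {2} -< {1,2}
Total: 4


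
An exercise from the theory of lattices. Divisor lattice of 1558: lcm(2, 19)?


Join=lcm.
gcd(2,19)=1
lcm=38


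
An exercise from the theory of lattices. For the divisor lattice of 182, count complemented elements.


An element a is complemented if some b has a meet b = bottom, a join b = top.
a is complemented iff gcd(a, n/a)=1, i.e. a is a unitary divisor of 182.
Complemented elements: 1, 2, 7, 13, 14, 26, ... (2 more)
Count: 8


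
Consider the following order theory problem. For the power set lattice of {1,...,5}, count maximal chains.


A maximal chain goes from the minimum element to a maximal element via cover relations.
Counting all min-to-max paths in the cover graph.
Total maximal chains: 120


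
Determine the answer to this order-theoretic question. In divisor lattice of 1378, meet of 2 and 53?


In a divisor lattice, meet = gcd (greatest common divisor).
By Euclidean algorithm or factoring: gcd(2,53) = 1


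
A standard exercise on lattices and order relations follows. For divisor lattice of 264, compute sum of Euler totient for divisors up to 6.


Divisors of 264 up to 6: [1, 2, 3, 4, 6]
phi values: [1, 1, 2, 2, 2]
Sum = 8


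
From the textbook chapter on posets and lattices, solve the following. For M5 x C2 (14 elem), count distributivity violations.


Distributive law: a ^ (b v c) = (a ^ b) v (a ^ c).
Check all 14^3 = 2744 ordered triples (a,b,c).
  e.g. a=(a1,0), b=(a2,0), c=(a3,0): lhs=(a1,0) != rhs=(0,0)
  e.g. a=(a1,0), b=(a2,0), c=(a3,1): lhs=(a1,0) != rhs=(0,0)
Total violating triples: 480


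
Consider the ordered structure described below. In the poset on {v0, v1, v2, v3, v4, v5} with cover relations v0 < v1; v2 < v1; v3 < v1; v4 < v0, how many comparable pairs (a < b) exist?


A comparable pair {a,b} has a < b or b < a in the order.
Count unordered pairs where one element is strictly below the other.
Examples: {v0,v1}, {v0,v4}, {v1,v2}, {v1,v3}, ...
Total comparable pairs: 5


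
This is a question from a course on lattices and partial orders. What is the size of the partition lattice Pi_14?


B(n) = number of set partitions of an n-element set.
B(n) satisfies the recurrence: B(n+1) = sum_k C(n,k)*B(k).
B(14) = 190899322


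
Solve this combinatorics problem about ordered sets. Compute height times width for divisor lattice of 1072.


Height = length of longest chain minus 1; width = size of largest antichain.
A maximum chain: 1 | 67 | 134 | 268 | 536 | 1072  (height 5).
A maximum antichain: {2, 67}  (width 2).
Product = 5 * 2 = 10


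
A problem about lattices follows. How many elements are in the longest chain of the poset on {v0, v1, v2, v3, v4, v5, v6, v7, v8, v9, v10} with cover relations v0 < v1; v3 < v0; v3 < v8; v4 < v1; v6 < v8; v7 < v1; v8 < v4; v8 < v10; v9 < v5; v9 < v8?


A chain is a totally ordered subset; we count the number of elements in a maximum chain.
Compute, for each element x, the size of the longest chain ending at x:
  v2: 1
  v3: 1
  v6: 1
  v7: 1
  v9: 1
  v0: 2
  ...
A maximum chain: v3 < v8 < v4 < v1
Number of elements in the longest chain: 4


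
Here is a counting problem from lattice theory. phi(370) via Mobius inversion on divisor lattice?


phi(n) = n * prod_{p|n} (1 - 1/p).
Prime divisors of 370: [2, 5, 37]
phi(370) = 370 * (1 - 1/2) * (1 - 1/5) * (1 - 1/37)
phi(370) = 144


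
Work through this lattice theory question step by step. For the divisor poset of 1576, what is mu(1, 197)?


In a divisor lattice, mu(a,b) = mu(b/a) where mu is the classical Mobius function.
b/a = 197/1 = 197
Prime factorization of 197: primes [197]
197 is squarefree with 1 prime factor(s), so mu(197) = (-1)^1 = -1


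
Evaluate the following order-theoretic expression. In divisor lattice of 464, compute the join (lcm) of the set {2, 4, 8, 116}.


In a divisor lattice, join = lcm (least common multiple).
Compute lcm iteratively: start with first element, then lcm(current, next).
Elements: [2, 4, 8, 116]
lcm(2,4) = 4
lcm(4,8) = 8
lcm(8,116) = 232
Final lcm = 232


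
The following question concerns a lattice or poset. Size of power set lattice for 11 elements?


Power set = 2^n.
2^11 = 2048


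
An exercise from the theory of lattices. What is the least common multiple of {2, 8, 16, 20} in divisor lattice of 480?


In a divisor lattice, join = lcm (least common multiple).
Compute lcm iteratively: start with first element, then lcm(current, next).
Elements: [2, 8, 16, 20]
lcm(2,8) = 8
lcm(8,16) = 16
lcm(16,20) = 80
Final lcm = 80


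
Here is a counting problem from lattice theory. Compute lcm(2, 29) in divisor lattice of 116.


In a divisor lattice, join = lcm (least common multiple).
gcd(2,29) = 1
lcm(2,29) = 2*29/gcd = 58/1 = 58


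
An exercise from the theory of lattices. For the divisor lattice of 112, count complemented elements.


An element a is complemented if some b has a meet b = bottom, a join b = top.
a is complemented iff gcd(a, n/a)=1, i.e. a is a unitary divisor of 112.
Complemented elements: 1, 7, 16, 112
Count: 4


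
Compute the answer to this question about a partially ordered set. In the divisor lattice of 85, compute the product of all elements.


Divisors of 85: [1, 5, 17, 85]
Product = n^(d(n)/2) = 85^(4/2)
Product = 7225


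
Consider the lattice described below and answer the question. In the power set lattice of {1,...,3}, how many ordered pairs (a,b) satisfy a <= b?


The order relation is {(a,b) : a <= b}, reflexive so it includes (a,a).
Examples: ({},{}), ({},{1,2}), ({},{1,2,3}), ({},{1,3}), ({},{1}), ...
Total ordered pairs: 27


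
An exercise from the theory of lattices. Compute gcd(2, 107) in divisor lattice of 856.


In a divisor lattice, meet = gcd (greatest common divisor).
By Euclidean algorithm or factoring: gcd(2,107) = 1


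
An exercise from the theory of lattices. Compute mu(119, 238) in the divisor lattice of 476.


In a divisor lattice, mu(a,b) = mu(b/a) where mu is the classical Mobius function.
b/a = 238/119 = 2
Prime factorization of 2: primes [2]
2 is squarefree with 1 prime factor(s), so mu(2) = (-1)^1 = -1


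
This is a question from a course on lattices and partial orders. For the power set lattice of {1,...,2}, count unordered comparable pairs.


A comparable pair {a,b} has a < b or b < a in the order.
Count unordered pairs where one element is strictly below the other.
Examples: {{},{1}}, {{},{2}}, {{},{1,2}}, {{1},{1,2}}, ...
Total comparable pairs: 5


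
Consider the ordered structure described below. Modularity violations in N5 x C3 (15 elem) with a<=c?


Modular law: if a <= c then a v (b ^ c) = (a v b) ^ c.
Check all triples (a,b,c) with a <= c among 15 elements.
  e.g. a=(a,0), b=(c,0), c=(b,0): lhs=(a,0) != rhs=(b,0)
  e.g. a=(a,0), b=(c,1), c=(b,0): lhs=(a,0) != rhs=(b,0)
Total violating triples: 18


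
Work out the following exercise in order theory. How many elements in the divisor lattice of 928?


Divisors of 928: [1, 2, 4, 8, 16, 29, 32, 58, 116, 232, 464, 928]
Count: 12


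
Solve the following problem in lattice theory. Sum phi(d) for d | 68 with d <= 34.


Divisors of 68 up to 34: [1, 2, 4, 17, 34]
phi values: [1, 1, 2, 16, 16]
Sum = 36


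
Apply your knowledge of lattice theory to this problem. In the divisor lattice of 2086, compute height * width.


Height = length of longest chain minus 1; width = size of largest antichain.
A maximum chain: 1 | 149 | 1043 | 2086  (height 3).
A maximum antichain: {2, 7, 149}  (width 3).
Product = 3 * 3 = 9


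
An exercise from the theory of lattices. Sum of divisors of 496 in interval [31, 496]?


Interval [31,496] in divisors of 496: [31, 62, 124, 248, 496]
Sum = 961


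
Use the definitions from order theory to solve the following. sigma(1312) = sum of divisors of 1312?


sigma(n) = sum of divisors.
Divisors of 1312: [1, 2, 4, 8, 16, 32, 41, 82, 164, 328, 656, 1312]
Sum = 2646


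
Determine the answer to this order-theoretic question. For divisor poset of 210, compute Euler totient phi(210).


phi(n) = n * prod_{p|n} (1 - 1/p).
Prime divisors of 210: [2, 3, 5, 7]
phi(210) = 210 * (1 - 1/2) * (1 - 1/3) * (1 - 1/5) * (1 - 1/7)
phi(210) = 48


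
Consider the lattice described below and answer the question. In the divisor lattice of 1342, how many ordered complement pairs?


Complement pair (a,b): a meet b = bottom, a join b = top.
Here: gcd(a,b)=1 and lcm(a,b)=1342, i.e. a*b=1342 with a,b coprime.
Pairs found: (1,1342), (2,671), (11,122), (22,61), ... (4 more)
Total ordered pairs: 8


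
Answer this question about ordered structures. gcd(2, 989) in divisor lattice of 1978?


Meet=gcd.
gcd(2,989)=1


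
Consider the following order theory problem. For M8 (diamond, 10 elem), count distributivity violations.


Distributive law: a ^ (b v c) = (a ^ b) v (a ^ c).
Check all 10^3 = 1000 ordered triples (a,b,c).
  e.g. a=a1, b=a2, c=a3: lhs=a1 != rhs=0
  e.g. a=a1, b=a2, c=a4: lhs=a1 != rhs=0
Total violating triples: 336


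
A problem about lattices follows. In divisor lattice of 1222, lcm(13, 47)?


Join=lcm.
gcd(13,47)=1
lcm=611


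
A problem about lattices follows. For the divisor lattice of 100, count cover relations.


A cover relation a -< b holds when a < b with no c strictly between.
Cover relations:
  1 -< 2
  1 -< 5
  2 -< 4
  2 -< 10
  4 -< 20
  5 -< 10
  5 -< 25
  10 -< 20
  ...4 more
Total: 12


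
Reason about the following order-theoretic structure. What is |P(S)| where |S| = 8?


Power set = 2^n.
2^8 = 256


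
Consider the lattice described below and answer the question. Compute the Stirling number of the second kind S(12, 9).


S(n,k) = k*S(n-1,k) + S(n-1,k-1).
S(11,9) = 1155, S(11,8) = 11880
S(12,9) = 9*1155 + 11880 = 10395 + 11880
S(12,9) = 22275


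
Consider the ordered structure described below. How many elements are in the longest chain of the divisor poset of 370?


A chain is a totally ordered subset; we count the number of elements in a maximum chain.
Compute, for each element x, the size of the longest chain ending at x:
  1: 1
  2: 2
  5: 2
  37: 2
  10: 3
  74: 3
  ...
A maximum chain: 1 < 2 < 10 < 370
Number of elements in the longest chain: 4


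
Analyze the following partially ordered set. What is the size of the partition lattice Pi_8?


B(n) = number of set partitions of an n-element set.
B(n) satisfies the recurrence: B(n+1) = sum_k C(n,k)*B(k).
B(8) = 4140


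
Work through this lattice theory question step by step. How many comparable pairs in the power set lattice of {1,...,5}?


A comparable pair {a,b} has a < b or b < a in the order.
Count unordered pairs where one element is strictly below the other.
Examples: {{},{1}}, {{},{2}}, {{},{3}}, {{},{4}}, ...
Total comparable pairs: 211


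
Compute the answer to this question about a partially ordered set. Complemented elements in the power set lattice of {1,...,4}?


An element a is complemented if some b has a meet b = bottom, a join b = top.
every subset A has complement S\A, so all elements are complemented.
Complemented elements: {}, {1}, {2}, {3}, {4}, {1,2}, ... (10 more)
Count: 16


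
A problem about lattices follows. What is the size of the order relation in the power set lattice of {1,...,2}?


The order relation is {(a,b) : a <= b}, reflexive so it includes (a,a).
Examples: ({},{}), ({},{1,2}), ({},{1}), ({},{2}), ({1,2},{1,2}), ...
Total ordered pairs: 9


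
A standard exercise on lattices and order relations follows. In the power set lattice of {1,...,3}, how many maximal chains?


A maximal chain goes from the minimum element to a maximal element via cover relations.
Counting all min-to-max paths in the cover graph.
Total maximal chains: 6


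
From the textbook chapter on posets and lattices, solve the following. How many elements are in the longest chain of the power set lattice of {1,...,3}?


A chain is a totally ordered subset; we count the number of elements in a maximum chain.
Compute, for each element x, the size of the longest chain ending at x:
  {}: 1
  {1}: 2
  {2}: 2
  {3}: 2
  {1,2}: 3
  {1,3}: 3
  ...
A maximum chain: {} < {1} < {1,2} < {1,2,3}
Number of elements in the longest chain: 4


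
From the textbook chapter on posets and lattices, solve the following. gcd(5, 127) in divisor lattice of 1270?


Meet=gcd.
gcd(5,127)=1


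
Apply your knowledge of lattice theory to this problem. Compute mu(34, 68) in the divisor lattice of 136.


In a divisor lattice, mu(a,b) = mu(b/a) where mu is the classical Mobius function.
b/a = 68/34 = 2
Prime factorization of 2: primes [2]
2 is squarefree with 1 prime factor(s), so mu(2) = (-1)^1 = -1


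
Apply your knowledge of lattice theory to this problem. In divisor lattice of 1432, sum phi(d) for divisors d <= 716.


Divisors of 1432 up to 716: [1, 2, 4, 8, 179, 358, 716]
phi values: [1, 1, 2, 4, 178, 178, 356]
Sum = 720


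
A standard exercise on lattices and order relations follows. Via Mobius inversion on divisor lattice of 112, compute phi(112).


phi(n) = n * prod_{p|n} (1 - 1/p).
Prime divisors of 112: [2, 7]
phi(112) = 112 * (1 - 1/2) * (1 - 1/7)
phi(112) = 48


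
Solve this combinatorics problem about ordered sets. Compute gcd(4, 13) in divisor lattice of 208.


In a divisor lattice, meet = gcd (greatest common divisor).
By Euclidean algorithm or factoring: gcd(4,13) = 1


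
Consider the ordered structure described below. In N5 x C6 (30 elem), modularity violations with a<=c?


Modular law: if a <= c then a v (b ^ c) = (a v b) ^ c.
Check all triples (a,b,c) with a <= c among 30 elements.
  e.g. a=(a,0), b=(c,0), c=(b,0): lhs=(a,0) != rhs=(b,0)
  e.g. a=(a,0), b=(c,1), c=(b,0): lhs=(a,0) != rhs=(b,0)
Total violating triples: 126


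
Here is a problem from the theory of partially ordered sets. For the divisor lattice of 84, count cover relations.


A cover relation a -< b holds when a < b with no c strictly between.
Cover relations:
  1 -< 2
  1 -< 3
  1 -< 7
  2 -< 4
  2 -< 6
  2 -< 14
  3 -< 6
  3 -< 21
  ...12 more
Total: 20


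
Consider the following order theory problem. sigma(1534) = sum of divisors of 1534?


sigma(n) = sum of divisors.
Divisors of 1534: [1, 2, 13, 26, 59, 118, 767, 1534]
Sum = 2520


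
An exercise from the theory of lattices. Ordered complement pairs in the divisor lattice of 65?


Complement pair (a,b): a meet b = bottom, a join b = top.
Here: gcd(a,b)=1 and lcm(a,b)=65, i.e. a*b=65 with a,b coprime.
Pairs found: (1,65), (5,13), (13,5), (65,1)
Total ordered pairs: 4


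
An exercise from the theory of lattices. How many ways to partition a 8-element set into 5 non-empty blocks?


S(n,k) = k*S(n-1,k) + S(n-1,k-1).
S(7,5) = 140, S(7,4) = 350
S(8,5) = 5*140 + 350 = 700 + 350
S(8,5) = 1050


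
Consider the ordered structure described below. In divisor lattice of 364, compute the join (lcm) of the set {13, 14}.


In a divisor lattice, join = lcm (least common multiple).
Compute lcm iteratively: start with first element, then lcm(current, next).
Elements: [13, 14]
lcm(13,14) = 182
Final lcm = 182


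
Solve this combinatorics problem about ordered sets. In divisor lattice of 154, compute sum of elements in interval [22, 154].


Interval [22,154] in divisors of 154: [22, 154]
Sum = 176


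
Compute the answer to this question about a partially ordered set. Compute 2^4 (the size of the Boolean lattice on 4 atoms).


Power set = 2^n.
2^4 = 16


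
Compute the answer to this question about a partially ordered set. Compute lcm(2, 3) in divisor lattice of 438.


In a divisor lattice, join = lcm (least common multiple).
gcd(2,3) = 1
lcm(2,3) = 2*3/gcd = 6/1 = 6


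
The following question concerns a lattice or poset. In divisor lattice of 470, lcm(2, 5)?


Join=lcm.
gcd(2,5)=1
lcm=10


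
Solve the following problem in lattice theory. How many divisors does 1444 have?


Divisors of 1444: [1, 2, 4, 19, 38, 76, 361, 722, 1444]
Count: 9


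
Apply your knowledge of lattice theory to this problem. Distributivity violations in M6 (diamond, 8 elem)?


Distributive law: a ^ (b v c) = (a ^ b) v (a ^ c).
Check all 8^3 = 512 ordered triples (a,b,c).
  e.g. a=a1, b=a2, c=a3: lhs=a1 != rhs=0
  e.g. a=a1, b=a2, c=a4: lhs=a1 != rhs=0
Total violating triples: 120


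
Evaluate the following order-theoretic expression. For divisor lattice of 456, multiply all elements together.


Divisors of 456: [1, 2, 3, 4, 6, 8, 12, 19, 24, 38, 57, 76, 114, 152, 228, 456]
Product = n^(d(n)/2) = 456^(16/2)
Product = 1869471037565976969216


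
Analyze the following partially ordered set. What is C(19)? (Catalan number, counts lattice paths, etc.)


C(n) = C(2n, n) / (n+1).
C(38, 19) = 35345263800
C(19) = 35345263800 / 20 = 1767263190


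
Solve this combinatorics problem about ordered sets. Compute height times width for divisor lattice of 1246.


Height = length of longest chain minus 1; width = size of largest antichain.
A maximum chain: 1 | 89 | 623 | 1246  (height 3).
A maximum antichain: {2, 7, 89}  (width 3).
Product = 3 * 3 = 9


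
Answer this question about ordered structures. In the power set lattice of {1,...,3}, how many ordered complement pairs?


Complement pair (a,b): a meet b = bottom, a join b = top.
Here: A intersect B = {} and A union B = {1,...,3}.
Pairs found: ({},{1,2,3}), ({1},{2,3}), ({2},{1,3}), ({3},{1,2}), ... (4 more)
Total ordered pairs: 8


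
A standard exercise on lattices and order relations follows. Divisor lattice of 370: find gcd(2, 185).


In a divisor lattice, meet = gcd (greatest common divisor).
By Euclidean algorithm or factoring: gcd(2,185) = 1


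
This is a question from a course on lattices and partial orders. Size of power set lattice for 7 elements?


Power set = 2^n.
2^7 = 128


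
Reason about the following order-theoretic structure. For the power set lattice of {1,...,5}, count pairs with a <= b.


The order relation is {(a,b) : a <= b}, reflexive so it includes (a,a).
Examples: ({},{}), ({},{1,2}), ({},{1,2,3}), ({},{1,2,3,4}), ({},{1,2,3,4,5}), ...
Total ordered pairs: 243


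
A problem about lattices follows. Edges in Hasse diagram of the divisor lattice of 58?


A cover relation a -< b holds when a < b with no c strictly between.
Cover relations:
  1 -< 2
  1 -< 29
  2 -< 58
  29 -< 58
Total: 4


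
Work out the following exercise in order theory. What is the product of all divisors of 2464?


Divisors of 2464: [1, 2, 4, 7, 8, 11, 14, 16, 22, 28, 32, 44, 56, 77, 88, 112, 154, 176, 224, 308, 352, 616, 1232, 2464]
Product = n^(d(n)/2) = 2464^(24/2)
Product = 50082781634695956879921596112047907536896


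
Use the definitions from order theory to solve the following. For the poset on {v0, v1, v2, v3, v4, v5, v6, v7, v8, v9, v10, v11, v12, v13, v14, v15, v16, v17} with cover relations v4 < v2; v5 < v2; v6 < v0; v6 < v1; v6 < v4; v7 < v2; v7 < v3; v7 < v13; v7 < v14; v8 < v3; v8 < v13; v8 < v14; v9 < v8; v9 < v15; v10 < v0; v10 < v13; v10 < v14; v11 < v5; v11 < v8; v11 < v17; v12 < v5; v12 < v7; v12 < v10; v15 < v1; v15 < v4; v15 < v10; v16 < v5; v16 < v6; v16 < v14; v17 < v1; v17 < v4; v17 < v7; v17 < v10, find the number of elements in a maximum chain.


A chain is a totally ordered subset; we count the number of elements in a maximum chain.
Compute, for each element x, the size of the longest chain ending at x:
  v9: 1
  v11: 1
  v12: 1
  v16: 1
  v6: 2
  v15: 2
  ...
A maximum chain: v9 < v15 < v10 < v0
Number of elements in the longest chain: 4


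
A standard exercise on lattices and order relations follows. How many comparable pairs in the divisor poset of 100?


A comparable pair {a,b} has a < b or b < a in the order.
Count unordered pairs where one element is strictly below the other.
Examples: {1,2}, {1,4}, {1,5}, {1,10}, ...
Total comparable pairs: 27


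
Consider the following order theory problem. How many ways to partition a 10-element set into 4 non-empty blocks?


S(n,k) = k*S(n-1,k) + S(n-1,k-1).
S(9,4) = 7770, S(9,3) = 3025
S(10,4) = 4*7770 + 3025 = 31080 + 3025
S(10,4) = 34105


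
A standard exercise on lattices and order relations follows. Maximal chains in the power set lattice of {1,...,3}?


A maximal chain goes from the minimum element to a maximal element via cover relations.
Counting all min-to-max paths in the cover graph.
Total maximal chains: 6


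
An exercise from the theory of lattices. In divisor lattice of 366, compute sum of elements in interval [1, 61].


Interval [1,61] in divisors of 366: [1, 61]
Sum = 62


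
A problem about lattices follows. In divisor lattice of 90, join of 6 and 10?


In a divisor lattice, join = lcm (least common multiple).
gcd(6,10) = 2
lcm(6,10) = 6*10/gcd = 60/2 = 30


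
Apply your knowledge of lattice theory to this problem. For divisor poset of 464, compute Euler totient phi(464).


phi(n) = n * prod_{p|n} (1 - 1/p).
Prime divisors of 464: [2, 29]
phi(464) = 464 * (1 - 1/2) * (1 - 1/29)
phi(464) = 224


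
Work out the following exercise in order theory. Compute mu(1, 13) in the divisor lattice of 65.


In a divisor lattice, mu(a,b) = mu(b/a) where mu is the classical Mobius function.
b/a = 13/1 = 13
Prime factorization of 13: primes [13]
13 is squarefree with 1 prime factor(s), so mu(13) = (-1)^1 = -1


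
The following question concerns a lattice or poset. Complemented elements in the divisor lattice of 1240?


An element a is complemented if some b has a meet b = bottom, a join b = top.
a is complemented iff gcd(a, n/a)=1, i.e. a is a unitary divisor of 1240.
Complemented elements: 1, 5, 8, 31, 40, 155, ... (2 more)
Count: 8
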